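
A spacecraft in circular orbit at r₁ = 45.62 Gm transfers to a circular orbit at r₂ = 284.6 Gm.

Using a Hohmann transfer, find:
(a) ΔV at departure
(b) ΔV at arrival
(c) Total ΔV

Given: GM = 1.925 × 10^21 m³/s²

Convert to SI: r₁ = 45.62 Gm = 4.562e+10 m; r₂ = 284.6 Gm = 2.846e+11 m.
Transfer semi-major axis: a_t = (r₁ + r₂)/2 = (4.562e+10 + 2.846e+11)/2 = 1.6511e+11 m.
Circular speeds: v₁ = √(GM/r₁) = 205418 m/s, v₂ = √(GM/r₂) = 82242.8 m/s.
Transfer speeds (vis-viva v² = GM(2/r − 1/a_t)): v₁ᵗ = 269692 m/s, v₂ᵗ = 43230.4 m/s.
(a) ΔV₁ = |v₁ᵗ − v₁| ≈ 6.427e+04 m/s = 64.27 km/s.
(b) ΔV₂ = |v₂ − v₂ᵗ| ≈ 3.901e+04 m/s = 39.01 km/s.
(c) ΔV_total = ΔV₁ + ΔV₂ ≈ 1.033e+05 m/s = 103.3 km/s.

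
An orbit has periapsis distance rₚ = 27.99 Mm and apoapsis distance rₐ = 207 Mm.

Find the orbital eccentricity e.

Convert to SI: rₚ = 27.99 Mm = 2.799e+07 m; rₐ = 207 Mm = 2.07e+08 m.
e = (rₐ − rₚ) / (rₐ + rₚ).
e = (2.07e+08 − 2.799e+07) / (2.07e+08 + 2.799e+07) = 1.7901e+08 / 2.3499e+08 ≈ 0.7618.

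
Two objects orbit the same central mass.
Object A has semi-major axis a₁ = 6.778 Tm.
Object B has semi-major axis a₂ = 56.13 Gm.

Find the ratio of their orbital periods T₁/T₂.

Convert to SI: a₁ = 6.778 Tm = 6.778e+12 m; a₂ = 56.13 Gm = 5.613e+10 m.
From Kepler's third law, (T₁/T₂)² = (a₁/a₂)³, so T₁/T₂ = (a₁/a₂)^(3/2).
a₁/a₂ = 6.778e+12 / 5.613e+10 = 120.755.
T₁/T₂ = (120.755)^(3/2) ≈ 1327.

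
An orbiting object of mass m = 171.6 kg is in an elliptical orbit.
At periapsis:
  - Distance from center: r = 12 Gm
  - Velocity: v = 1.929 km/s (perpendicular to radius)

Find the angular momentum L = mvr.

Convert to SI: r = 12 Gm = 1.2e+10 m; v = 1.929 km/s = 1929 m/s.
Since v is perpendicular to r, L = m · v · r.
L = 171.6 · 1929 · 1.2e+10 kg·m²/s ≈ 3.972e+15 kg·m²/s.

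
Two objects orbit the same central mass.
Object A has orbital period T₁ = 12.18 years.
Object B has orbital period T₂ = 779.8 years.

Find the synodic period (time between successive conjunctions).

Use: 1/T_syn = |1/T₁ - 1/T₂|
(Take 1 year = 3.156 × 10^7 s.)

Convert to SI: T₁ = 12.18 years = 3.84401e+08 s; T₂ = 779.8 years = 2.46105e+10 s.
T_syn = |T₁ · T₂ / (T₁ − T₂)|.
T_syn = |3.84401e+08 · 2.46105e+10 / (3.84401e+08 − 2.46105e+10)| s ≈ 3.905e+08 s = 12.37 years.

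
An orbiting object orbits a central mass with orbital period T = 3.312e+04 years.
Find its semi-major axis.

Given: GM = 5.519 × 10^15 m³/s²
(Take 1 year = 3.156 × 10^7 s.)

Convert to SI: T = 3.312e+04 years = 1.04527e+12 s.
Invert Kepler's third law: a = (GM · T² / (4π²))^(1/3).
Substituting T = 1.04527e+12 s and GM = 5.519e+15 m³/s²:
a = (5.519e+15 · (1.04527e+12)² / (4π²))^(1/3) m
a ≈ 5.345e+12 m = 5.345 Tm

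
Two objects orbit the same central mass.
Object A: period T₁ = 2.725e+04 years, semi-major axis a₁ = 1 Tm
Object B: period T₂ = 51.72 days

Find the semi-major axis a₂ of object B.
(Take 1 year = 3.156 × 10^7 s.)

Convert to SI: T₁ = 2.725e+04 years = 8.6001e+11 s; a₁ = 1 Tm = 1e+12 m; T₂ = 51.72 days = 4.46861e+06 s.
Kepler's third law: (T₁/T₂)² = (a₁/a₂)³ ⇒ a₂ = a₁ · (T₂/T₁)^(2/3).
T₂/T₁ = 4.46861e+06 / 8.6001e+11 = 5.196e-06.
a₂ = 1e+12 · (5.196e-06)^(2/3) m ≈ 3e+08 m = 300 Mm.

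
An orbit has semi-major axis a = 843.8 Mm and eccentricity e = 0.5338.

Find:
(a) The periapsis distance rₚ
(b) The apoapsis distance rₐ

Convert to SI: a = 843.8 Mm = 8.438e+08 m.
(a) rₚ = a(1 − e) = 8.438e+08 · (1 − 0.5338) = 8.438e+08 · 0.4662 ≈ 3.934e+08 m = 393.4 Mm.
(b) rₐ = a(1 + e) = 8.438e+08 · (1 + 0.5338) = 8.438e+08 · 1.5338 ≈ 1.294e+09 m = 1.294 Gm.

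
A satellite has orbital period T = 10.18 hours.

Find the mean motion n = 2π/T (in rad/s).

Convert to SI: T = 10.18 hours = 36648 s.
n = 2π / T.
n = 2π / 36648 s ≈ 0.0001714 rad/s.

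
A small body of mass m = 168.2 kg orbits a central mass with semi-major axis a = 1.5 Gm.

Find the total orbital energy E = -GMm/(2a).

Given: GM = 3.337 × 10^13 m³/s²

Convert to SI: a = 1.5 Gm = 1.5e+09 m.
E = −GMm / (2a).
E = −3.337e+13 · 168.2 / (2 · 1.5e+09) J ≈ -1.871e+06 J = -1.871 MJ.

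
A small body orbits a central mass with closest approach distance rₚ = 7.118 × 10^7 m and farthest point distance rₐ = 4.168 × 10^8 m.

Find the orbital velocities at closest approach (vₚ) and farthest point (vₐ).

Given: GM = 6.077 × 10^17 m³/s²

Use the vis-viva equation v² = GM(2/r − 1/a) with a = (rₚ + rₐ)/2 = (7.118e+07 + 4.168e+08)/2 = 2.4399e+08 m.
vₚ = √(GM · (2/rₚ − 1/a)) = √(6.077e+17 · (2/7.118e+07 − 1/2.4399e+08)) m/s ≈ 1.208e+05 m/s = 120.8 km/s.
vₐ = √(GM · (2/rₐ − 1/a)) = √(6.077e+17 · (2/4.168e+08 − 1/2.4399e+08)) m/s ≈ 2.062e+04 m/s = 20.62 km/s.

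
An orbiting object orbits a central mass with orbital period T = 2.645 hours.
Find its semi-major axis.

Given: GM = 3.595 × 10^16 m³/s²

Convert to SI: T = 2.645 hours = 9522 s.
Invert Kepler's third law: a = (GM · T² / (4π²))^(1/3).
Substituting T = 9522 s and GM = 3.595e+16 m³/s²:
a = (3.595e+16 · (9522)² / (4π²))^(1/3) m
a ≈ 4.354e+07 m = 43.54 Mm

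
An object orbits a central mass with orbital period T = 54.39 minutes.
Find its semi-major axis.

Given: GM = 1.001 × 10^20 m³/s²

Convert to SI: T = 54.39 minutes = 3263.4 s.
Invert Kepler's third law: a = (GM · T² / (4π²))^(1/3).
Substituting T = 3263.4 s and GM = 1.001e+20 m³/s²:
a = (1.001e+20 · (3263.4)² / (4π²))^(1/3) m
a ≈ 3e+08 m = 300 Mm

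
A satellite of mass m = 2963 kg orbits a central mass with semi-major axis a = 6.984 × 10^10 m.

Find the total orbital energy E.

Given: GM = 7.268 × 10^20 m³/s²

E = −GMm / (2a).
E = −7.268e+20 · 2963 / (2 · 6.984e+10) J ≈ -1.542e+13 J = -15.42 TJ.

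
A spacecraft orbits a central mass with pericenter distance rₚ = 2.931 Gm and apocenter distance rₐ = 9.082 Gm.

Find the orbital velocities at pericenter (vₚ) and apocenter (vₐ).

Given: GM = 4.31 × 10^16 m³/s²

Convert to SI: rₚ = 2.931 Gm = 2.931e+09 m; rₐ = 9.082 Gm = 9.082e+09 m.
Use the vis-viva equation v² = GM(2/r − 1/a) with a = (rₚ + rₐ)/2 = (2.931e+09 + 9.082e+09)/2 = 6.0065e+09 m.
vₚ = √(GM · (2/rₚ − 1/a)) = √(4.31e+16 · (2/2.931e+09 − 1/6.0065e+09)) m/s ≈ 4715 m/s = 4.715 km/s.
vₐ = √(GM · (2/rₐ − 1/a)) = √(4.31e+16 · (2/9.082e+09 − 1/6.0065e+09)) m/s ≈ 1522 m/s = 1.522 km/s.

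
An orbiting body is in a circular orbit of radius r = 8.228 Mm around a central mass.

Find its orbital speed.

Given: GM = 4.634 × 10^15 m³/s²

Convert to SI: r = 8.228 Mm = 8.228e+06 m.
For a circular orbit, gravity supplies the centripetal force, so v = √(GM / r).
v = √(4.634e+15 / 8.228e+06) m/s ≈ 2.373e+04 m/s = 23.73 km/s.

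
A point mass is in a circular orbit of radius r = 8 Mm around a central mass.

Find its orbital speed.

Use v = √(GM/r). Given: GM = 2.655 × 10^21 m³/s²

Convert to SI: r = 8 Mm = 8e+06 m.
For a circular orbit, gravity supplies the centripetal force, so v = √(GM / r).
v = √(2.655e+21 / 8e+06) m/s ≈ 1.822e+07 m/s = 1.822e+04 km/s.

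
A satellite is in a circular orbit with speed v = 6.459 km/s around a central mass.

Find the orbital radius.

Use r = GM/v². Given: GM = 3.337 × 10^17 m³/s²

Convert to SI: v = 6.459 km/s = 6459 m/s.
For a circular orbit, v² = GM / r, so r = GM / v².
r = 3.337e+17 / (6459)² m ≈ 7.999e+09 m = 7.999 Gm.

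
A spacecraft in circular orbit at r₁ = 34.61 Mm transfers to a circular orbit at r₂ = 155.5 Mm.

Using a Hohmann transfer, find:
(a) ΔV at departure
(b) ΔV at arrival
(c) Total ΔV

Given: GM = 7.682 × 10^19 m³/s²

Convert to SI: r₁ = 34.61 Mm = 3.461e+07 m; r₂ = 155.5 Mm = 1.555e+08 m.
Transfer semi-major axis: a_t = (r₁ + r₂)/2 = (3.461e+07 + 1.555e+08)/2 = 9.5055e+07 m.
Circular speeds: v₁ = √(GM/r₁) = 1.48983e+06 m/s, v₂ = √(GM/r₂) = 702865 m/s.
Transfer speeds (vis-viva v² = GM(2/r − 1/a_t)): v₁ᵗ = 1.90552e+06 m/s, v₂ᵗ = 424117 m/s.
(a) ΔV₁ = |v₁ᵗ − v₁| ≈ 4.157e+05 m/s = 415.7 km/s.
(b) ΔV₂ = |v₂ − v₂ᵗ| ≈ 2.787e+05 m/s = 278.7 km/s.
(c) ΔV_total = ΔV₁ + ΔV₂ ≈ 6.944e+05 m/s = 694.4 km/s.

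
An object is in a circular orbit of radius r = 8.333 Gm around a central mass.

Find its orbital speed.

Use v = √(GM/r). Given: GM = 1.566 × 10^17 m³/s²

Convert to SI: r = 8.333 Gm = 8.333e+09 m.
For a circular orbit, gravity supplies the centripetal force, so v = √(GM / r).
v = √(1.566e+17 / 8.333e+09) m/s ≈ 4335 m/s = 4.335 km/s.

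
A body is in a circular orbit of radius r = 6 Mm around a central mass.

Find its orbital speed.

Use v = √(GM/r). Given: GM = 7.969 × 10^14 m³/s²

Convert to SI: r = 6 Mm = 6e+06 m.
For a circular orbit, gravity supplies the centripetal force, so v = √(GM / r).
v = √(7.969e+14 / 6e+06) m/s ≈ 1.152e+04 m/s = 11.52 km/s.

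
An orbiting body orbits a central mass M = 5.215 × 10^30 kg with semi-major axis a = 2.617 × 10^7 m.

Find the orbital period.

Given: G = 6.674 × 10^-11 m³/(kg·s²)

GM = G · M = 6.674e-11 · 5.215e+30 = 3.48049e+20 m³/s².
Kepler's third law: T = 2π √(a³ / GM).
Substituting a = 2.617e+07 m and GM = 3.48049e+20 m³/s²:
T = 2π √((2.617e+07)³ / 3.48049e+20) s
T ≈ 45.09 s = 45.09 seconds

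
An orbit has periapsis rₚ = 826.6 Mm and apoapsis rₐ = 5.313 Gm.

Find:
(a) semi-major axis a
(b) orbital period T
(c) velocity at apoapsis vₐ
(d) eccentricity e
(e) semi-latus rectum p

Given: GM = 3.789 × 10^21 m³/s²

Convert to SI: rₚ = 826.6 Mm = 8.266e+08 m; rₐ = 5.313 Gm = 5.313e+09 m.
(a) a = (rₚ + rₐ)/2 = (8.266e+08 + 5.313e+09)/2 ≈ 3.07e+09 m
(b) With a = (rₚ + rₐ)/2 = 3.0698e+09 m, T = 2π √(a³/GM) = 2π √((3.0698e+09)³/3.789e+21) s ≈ 1.736e+04 s
(c) With a = (rₚ + rₐ)/2 = 3.0698e+09 m, vₐ = √(GM (2/rₐ − 1/a)) = √(3.789e+21 · (2/5.313e+09 − 1/3.0698e+09)) m/s ≈ 4.382e+05 m/s
(d) e = (rₐ − rₚ)/(rₐ + rₚ) = (5.313e+09 − 8.266e+08)/(5.313e+09 + 8.266e+08) ≈ 0.7307
(e) From a = (rₚ + rₐ)/2 = 3.0698e+09 m and e = (rₐ − rₚ)/(rₐ + rₚ) = 0.730732, p = a(1 − e²) = 3.0698e+09 · (1 − (0.730732)²) ≈ 1.431e+09 m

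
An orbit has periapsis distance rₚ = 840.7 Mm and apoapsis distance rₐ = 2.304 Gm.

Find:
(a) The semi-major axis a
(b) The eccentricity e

Convert to SI: rₚ = 840.7 Mm = 8.407e+08 m; rₐ = 2.304 Gm = 2.304e+09 m.
(a) a = (rₚ + rₐ) / 2 = (8.407e+08 + 2.304e+09) / 2 ≈ 1.572e+09 m = 1.572 Gm.
(b) e = (rₐ − rₚ) / (rₐ + rₚ) = (2.304e+09 − 8.407e+08) / (2.304e+09 + 8.407e+08) ≈ 0.4653.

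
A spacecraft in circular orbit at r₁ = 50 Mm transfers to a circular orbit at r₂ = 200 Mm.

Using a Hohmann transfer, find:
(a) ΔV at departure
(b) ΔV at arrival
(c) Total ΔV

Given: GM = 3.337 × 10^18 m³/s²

Convert to SI: r₁ = 50 Mm = 5e+07 m; r₂ = 200 Mm = 2e+08 m.
Transfer semi-major axis: a_t = (r₁ + r₂)/2 = (5e+07 + 2e+08)/2 = 1.25e+08 m.
Circular speeds: v₁ = √(GM/r₁) = 258341 m/s, v₂ = √(GM/r₂) = 129170 m/s.
Transfer speeds (vis-viva v² = GM(2/r − 1/a_t)): v₁ᵗ = 326778 m/s, v₂ᵗ = 81694.6 m/s.
(a) ΔV₁ = |v₁ᵗ − v₁| ≈ 6.844e+04 m/s = 68.44 km/s.
(b) ΔV₂ = |v₂ − v₂ᵗ| ≈ 4.748e+04 m/s = 47.48 km/s.
(c) ΔV_total = ΔV₁ + ΔV₂ ≈ 1.159e+05 m/s = 115.9 km/s.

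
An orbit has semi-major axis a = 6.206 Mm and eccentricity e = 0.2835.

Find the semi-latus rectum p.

Convert to SI: a = 6.206 Mm = 6.206e+06 m.
p = a (1 − e²).
p = 6.206e+06 · (1 − (0.2835)²) = 6.206e+06 · 0.919628 ≈ 5.707e+06 m = 5.707 Mm.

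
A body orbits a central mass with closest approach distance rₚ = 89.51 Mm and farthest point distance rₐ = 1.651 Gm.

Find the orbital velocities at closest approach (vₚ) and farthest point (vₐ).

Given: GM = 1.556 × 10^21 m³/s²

Convert to SI: rₚ = 89.51 Mm = 8.951e+07 m; rₐ = 1.651 Gm = 1.651e+09 m.
Use the vis-viva equation v² = GM(2/r − 1/a) with a = (rₚ + rₐ)/2 = (8.951e+07 + 1.651e+09)/2 = 8.70255e+08 m.
vₚ = √(GM · (2/rₚ − 1/a)) = √(1.556e+21 · (2/8.951e+07 − 1/8.70255e+08)) m/s ≈ 5.743e+06 m/s = 5743 km/s.
vₐ = √(GM · (2/rₐ − 1/a)) = √(1.556e+21 · (2/1.651e+09 − 1/8.70255e+08)) m/s ≈ 3.113e+05 m/s = 311.3 km/s.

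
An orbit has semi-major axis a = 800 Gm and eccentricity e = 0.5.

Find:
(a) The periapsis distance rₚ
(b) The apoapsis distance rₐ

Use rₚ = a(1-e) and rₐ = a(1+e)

Convert to SI: a = 800 Gm = 8e+11 m.
(a) rₚ = a(1 − e) = 8e+11 · (1 − 0.5) = 8e+11 · 0.5 ≈ 4e+11 m = 400 Gm.
(b) rₐ = a(1 + e) = 8e+11 · (1 + 0.5) = 8e+11 · 1.5 ≈ 1.2e+12 m = 1.2 Tm.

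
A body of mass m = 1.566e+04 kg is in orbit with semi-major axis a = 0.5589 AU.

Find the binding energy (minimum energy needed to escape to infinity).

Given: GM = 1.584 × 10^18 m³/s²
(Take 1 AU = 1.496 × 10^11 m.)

Convert to SI: a = 0.5589 AU = 8.36114e+10 m.
Total orbital energy is E = −GMm/(2a); binding energy is E_bind = −E = GMm/(2a).
E_bind = 1.584e+18 · 1.566e+04 / (2 · 8.36114e+10) J ≈ 1.483e+11 J = 148.3 GJ.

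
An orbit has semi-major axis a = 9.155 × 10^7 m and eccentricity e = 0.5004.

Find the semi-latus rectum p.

p = a (1 − e²).
p = 9.155e+07 · (1 − (0.5004)²) = 9.155e+07 · 0.7496 ≈ 6.863e+07 m = 6.863 × 10^7 m.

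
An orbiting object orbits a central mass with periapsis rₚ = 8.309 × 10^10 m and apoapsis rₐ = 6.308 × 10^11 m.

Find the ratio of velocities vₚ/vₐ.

Conservation of angular momentum gives rₚvₚ = rₐvₐ, so vₚ/vₐ = rₐ/rₚ.
vₚ/vₐ = 6.308e+11 / 8.309e+10 ≈ 7.592.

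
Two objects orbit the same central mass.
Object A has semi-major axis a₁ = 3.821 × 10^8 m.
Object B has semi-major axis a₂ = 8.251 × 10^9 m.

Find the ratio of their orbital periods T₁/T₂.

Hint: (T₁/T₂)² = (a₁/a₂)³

From Kepler's third law, (T₁/T₂)² = (a₁/a₂)³, so T₁/T₂ = (a₁/a₂)^(3/2).
a₁/a₂ = 3.821e+08 / 8.251e+09 = 0.0463095.
T₁/T₂ = (0.0463095)^(3/2) ≈ 0.009966.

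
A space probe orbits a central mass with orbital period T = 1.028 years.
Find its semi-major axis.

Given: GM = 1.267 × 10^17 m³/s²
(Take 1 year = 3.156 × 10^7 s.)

Convert to SI: T = 1.028 years = 3.24437e+07 s.
Invert Kepler's third law: a = (GM · T² / (4π²))^(1/3).
Substituting T = 3.24437e+07 s and GM = 1.267e+17 m³/s²:
a = (1.267e+17 · (3.24437e+07)² / (4π²))^(1/3) m
a ≈ 1.5e+10 m = 15 Gm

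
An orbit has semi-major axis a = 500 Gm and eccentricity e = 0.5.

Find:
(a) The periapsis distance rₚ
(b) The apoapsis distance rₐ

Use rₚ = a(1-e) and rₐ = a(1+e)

Convert to SI: a = 500 Gm = 5e+11 m.
(a) rₚ = a(1 − e) = 5e+11 · (1 − 0.5) = 5e+11 · 0.5 ≈ 2.5e+11 m = 250 Gm.
(b) rₐ = a(1 + e) = 5e+11 · (1 + 0.5) = 5e+11 · 1.5 ≈ 7.5e+11 m = 750 Gm.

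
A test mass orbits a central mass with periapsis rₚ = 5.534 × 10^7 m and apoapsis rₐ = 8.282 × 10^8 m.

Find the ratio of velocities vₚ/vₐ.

Conservation of angular momentum gives rₚvₚ = rₐvₐ, so vₚ/vₐ = rₐ/rₚ.
vₚ/vₐ = 8.282e+08 / 5.534e+07 ≈ 14.97.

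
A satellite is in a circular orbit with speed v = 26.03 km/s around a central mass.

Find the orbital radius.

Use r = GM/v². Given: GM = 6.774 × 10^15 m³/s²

Convert to SI: v = 26.03 km/s = 26030 m/s.
For a circular orbit, v² = GM / r, so r = GM / v².
r = 6.774e+15 / (26030)² m ≈ 9.998e+06 m = 9.998 Mm.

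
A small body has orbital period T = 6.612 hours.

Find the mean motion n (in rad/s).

Convert to SI: T = 6.612 hours = 23803.2 s.
n = 2π / T.
n = 2π / 23803.2 s ≈ 0.000264 rad/s.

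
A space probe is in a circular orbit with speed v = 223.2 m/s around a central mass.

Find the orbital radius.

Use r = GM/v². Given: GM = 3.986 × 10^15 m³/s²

For a circular orbit, v² = GM / r, so r = GM / v².
r = 3.986e+15 / (223.2)² m ≈ 8.001e+10 m = 80.01 Gm.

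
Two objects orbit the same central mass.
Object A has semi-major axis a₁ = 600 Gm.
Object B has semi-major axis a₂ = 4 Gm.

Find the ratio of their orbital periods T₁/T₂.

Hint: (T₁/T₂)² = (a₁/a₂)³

Convert to SI: a₁ = 600 Gm = 6e+11 m; a₂ = 4 Gm = 4e+09 m.
From Kepler's third law, (T₁/T₂)² = (a₁/a₂)³, so T₁/T₂ = (a₁/a₂)^(3/2).
a₁/a₂ = 6e+11 / 4e+09 = 150.
T₁/T₂ = (150)^(3/2) ≈ 1837.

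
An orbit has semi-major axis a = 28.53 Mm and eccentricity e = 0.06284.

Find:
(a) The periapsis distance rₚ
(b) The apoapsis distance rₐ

Convert to SI: a = 28.53 Mm = 2.853e+07 m.
(a) rₚ = a(1 − e) = 2.853e+07 · (1 − 0.06284) = 2.853e+07 · 0.93716 ≈ 2.674e+07 m = 26.74 Mm.
(b) rₐ = a(1 + e) = 2.853e+07 · (1 + 0.06284) = 2.853e+07 · 1.06284 ≈ 3.032e+07 m = 30.32 Mm.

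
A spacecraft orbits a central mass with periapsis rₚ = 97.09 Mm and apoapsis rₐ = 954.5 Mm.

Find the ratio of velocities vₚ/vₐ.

Convert to SI: rₚ = 97.09 Mm = 9.709e+07 m; rₐ = 954.5 Mm = 9.545e+08 m.
Conservation of angular momentum gives rₚvₚ = rₐvₐ, so vₚ/vₐ = rₐ/rₚ.
vₚ/vₐ = 9.545e+08 / 9.709e+07 ≈ 9.831.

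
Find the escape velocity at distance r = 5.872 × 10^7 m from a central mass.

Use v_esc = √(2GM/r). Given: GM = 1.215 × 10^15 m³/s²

Escape velocity comes from setting total energy to zero: ½v² − GM/r = 0 ⇒ v_esc = √(2GM / r).
v_esc = √(2 · 1.215e+15 / 5.872e+07) m/s ≈ 6433 m/s = 6.433 km/s.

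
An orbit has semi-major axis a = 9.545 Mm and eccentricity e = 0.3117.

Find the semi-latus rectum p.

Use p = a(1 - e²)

Convert to SI: a = 9.545 Mm = 9.545e+06 m.
p = a (1 − e²).
p = 9.545e+06 · (1 − (0.3117)²) = 9.545e+06 · 0.902843 ≈ 8.618e+06 m = 8.618 Mm.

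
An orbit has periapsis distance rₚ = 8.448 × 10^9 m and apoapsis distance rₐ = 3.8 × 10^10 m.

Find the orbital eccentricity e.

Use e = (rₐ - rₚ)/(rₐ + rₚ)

e = (rₐ − rₚ) / (rₐ + rₚ).
e = (3.8e+10 − 8.448e+09) / (3.8e+10 + 8.448e+09) = 2.9552e+10 / 4.6448e+10 ≈ 0.6362.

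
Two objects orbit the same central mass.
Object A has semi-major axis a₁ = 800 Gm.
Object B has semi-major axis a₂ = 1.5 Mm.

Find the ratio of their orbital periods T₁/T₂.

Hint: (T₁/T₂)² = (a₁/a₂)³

Convert to SI: a₁ = 800 Gm = 8e+11 m; a₂ = 1.5 Mm = 1.5e+06 m.
From Kepler's third law, (T₁/T₂)² = (a₁/a₂)³, so T₁/T₂ = (a₁/a₂)^(3/2).
a₁/a₂ = 8e+11 / 1.5e+06 = 533333.
T₁/T₂ = (533333)^(3/2) ≈ 3.895e+08.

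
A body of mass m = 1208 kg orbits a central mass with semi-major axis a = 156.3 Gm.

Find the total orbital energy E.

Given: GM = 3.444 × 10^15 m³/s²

Convert to SI: a = 156.3 Gm = 1.563e+11 m.
E = −GMm / (2a).
E = −3.444e+15 · 1208 / (2 · 1.563e+11) J ≈ -1.331e+07 J = -13.31 MJ.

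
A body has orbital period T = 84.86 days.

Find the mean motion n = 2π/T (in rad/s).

Convert to SI: T = 84.86 days = 7.3319e+06 s.
n = 2π / T.
n = 2π / 7.3319e+06 s ≈ 8.57e-07 rad/s.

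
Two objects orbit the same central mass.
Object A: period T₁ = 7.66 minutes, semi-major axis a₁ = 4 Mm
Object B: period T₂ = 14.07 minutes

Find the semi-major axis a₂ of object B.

Convert to SI: T₁ = 7.66 minutes = 459.6 s; a₁ = 4 Mm = 4e+06 m; T₂ = 14.07 minutes = 844.2 s.
Kepler's third law: (T₁/T₂)² = (a₁/a₂)³ ⇒ a₂ = a₁ · (T₂/T₁)^(2/3).
T₂/T₁ = 844.2 / 459.6 = 1.83681.
a₂ = 4e+06 · (1.83681)^(2/3) m ≈ 5.999e+06 m = 5.999 Mm.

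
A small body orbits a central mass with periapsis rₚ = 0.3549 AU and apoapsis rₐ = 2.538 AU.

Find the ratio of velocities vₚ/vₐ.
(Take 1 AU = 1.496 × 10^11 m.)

Convert to SI: rₚ = 0.3549 AU = 5.3093e+10 m; rₐ = 2.538 AU = 3.79685e+11 m.
Conservation of angular momentum gives rₚvₚ = rₐvₐ, so vₚ/vₐ = rₐ/rₚ.
vₚ/vₐ = 3.79685e+11 / 5.3093e+10 ≈ 7.151.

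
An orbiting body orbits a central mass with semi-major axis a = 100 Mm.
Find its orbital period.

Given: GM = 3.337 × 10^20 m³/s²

Convert to SI: a = 100 Mm = 1e+08 m.
Kepler's third law: T = 2π √(a³ / GM).
Substituting a = 1e+08 m and GM = 3.337e+20 m³/s²:
T = 2π √((1e+08)³ / 3.337e+20) s
T ≈ 344 s = 5.733 minutes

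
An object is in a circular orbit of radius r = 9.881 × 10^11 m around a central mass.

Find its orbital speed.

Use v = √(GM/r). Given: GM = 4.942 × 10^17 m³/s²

For a circular orbit, gravity supplies the centripetal force, so v = √(GM / r).
v = √(4.942e+17 / 9.881e+11) m/s ≈ 707.2 m/s = 707.2 m/s.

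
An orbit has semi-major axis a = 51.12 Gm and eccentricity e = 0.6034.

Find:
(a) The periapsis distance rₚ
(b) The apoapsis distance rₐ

Convert to SI: a = 51.12 Gm = 5.112e+10 m.
(a) rₚ = a(1 − e) = 5.112e+10 · (1 − 0.6034) = 5.112e+10 · 0.3966 ≈ 2.027e+10 m = 20.27 Gm.
(b) rₐ = a(1 + e) = 5.112e+10 · (1 + 0.6034) = 5.112e+10 · 1.6034 ≈ 8.197e+10 m = 81.97 Gm.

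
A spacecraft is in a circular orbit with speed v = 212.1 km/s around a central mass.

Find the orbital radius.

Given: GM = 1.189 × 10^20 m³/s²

Convert to SI: v = 212.1 km/s = 212100 m/s.
For a circular orbit, v² = GM / r, so r = GM / v².
r = 1.189e+20 / (212100)² m ≈ 2.643e+09 m = 2.643 Gm.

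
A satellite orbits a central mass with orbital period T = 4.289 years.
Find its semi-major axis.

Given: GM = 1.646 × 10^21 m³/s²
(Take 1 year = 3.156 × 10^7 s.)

Convert to SI: T = 4.289 years = 1.35361e+08 s.
Invert Kepler's third law: a = (GM · T² / (4π²))^(1/3).
Substituting T = 1.35361e+08 s and GM = 1.646e+21 m³/s²:
a = (1.646e+21 · (1.35361e+08)² / (4π²))^(1/3) m
a ≈ 9.142e+11 m = 9.142 × 10^11 m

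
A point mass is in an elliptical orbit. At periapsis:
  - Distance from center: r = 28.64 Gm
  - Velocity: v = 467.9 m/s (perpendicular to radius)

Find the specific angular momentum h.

Convert to SI: r = 28.64 Gm = 2.864e+10 m.
With v perpendicular to r, h = r · v.
h = 2.864e+10 · 467.9 m²/s ≈ 1.34e+13 m²/s.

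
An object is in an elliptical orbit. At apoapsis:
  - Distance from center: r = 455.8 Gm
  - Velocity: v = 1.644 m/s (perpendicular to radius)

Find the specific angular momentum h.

Convert to SI: r = 455.8 Gm = 4.558e+11 m.
With v perpendicular to r, h = r · v.
h = 4.558e+11 · 1.644 m²/s ≈ 7.493e+11 m²/s.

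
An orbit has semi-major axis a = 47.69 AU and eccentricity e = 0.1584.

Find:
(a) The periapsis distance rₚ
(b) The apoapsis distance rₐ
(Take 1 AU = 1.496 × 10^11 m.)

Convert to SI: a = 47.69 AU = 7.13442e+12 m.
(a) rₚ = a(1 − e) = 7.13442e+12 · (1 − 0.1584) = 7.13442e+12 · 0.8416 ≈ 6.004e+12 m = 40.14 AU.
(b) rₐ = a(1 + e) = 7.13442e+12 · (1 + 0.1584) = 7.13442e+12 · 1.1584 ≈ 8.265e+12 m = 55.24 AU.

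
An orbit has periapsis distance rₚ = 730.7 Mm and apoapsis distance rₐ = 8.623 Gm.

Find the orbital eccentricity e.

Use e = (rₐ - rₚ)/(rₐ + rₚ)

Convert to SI: rₚ = 730.7 Mm = 7.307e+08 m; rₐ = 8.623 Gm = 8.623e+09 m.
e = (rₐ − rₚ) / (rₐ + rₚ).
e = (8.623e+09 − 7.307e+08) / (8.623e+09 + 7.307e+08) = 7.8923e+09 / 9.3537e+09 ≈ 0.8438.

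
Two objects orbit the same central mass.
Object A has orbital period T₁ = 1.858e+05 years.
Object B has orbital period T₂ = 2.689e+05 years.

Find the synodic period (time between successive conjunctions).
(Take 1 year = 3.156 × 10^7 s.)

Convert to SI: T₁ = 1.858e+05 years = 5.86385e+12 s; T₂ = 2.689e+05 years = 8.48648e+12 s.
T_syn = |T₁ · T₂ / (T₁ − T₂)|.
T_syn = |5.86385e+12 · 8.48648e+12 / (5.86385e+12 − 8.48648e+12)| s ≈ 1.897e+13 s = 6.012e+05 years.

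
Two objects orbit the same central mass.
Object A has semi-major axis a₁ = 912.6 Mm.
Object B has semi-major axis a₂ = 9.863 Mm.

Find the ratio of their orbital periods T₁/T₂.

Convert to SI: a₁ = 912.6 Mm = 9.126e+08 m; a₂ = 9.863 Mm = 9.863e+06 m.
From Kepler's third law, (T₁/T₂)² = (a₁/a₂)³, so T₁/T₂ = (a₁/a₂)^(3/2).
a₁/a₂ = 9.126e+08 / 9.863e+06 = 92.5276.
T₁/T₂ = (92.5276)^(3/2) ≈ 890.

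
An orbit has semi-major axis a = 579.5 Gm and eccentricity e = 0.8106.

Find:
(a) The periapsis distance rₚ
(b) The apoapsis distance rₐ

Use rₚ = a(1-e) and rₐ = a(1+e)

Convert to SI: a = 579.5 Gm = 5.795e+11 m.
(a) rₚ = a(1 − e) = 5.795e+11 · (1 − 0.8106) = 5.795e+11 · 0.1894 ≈ 1.098e+11 m = 109.8 Gm.
(b) rₐ = a(1 + e) = 5.795e+11 · (1 + 0.8106) = 5.795e+11 · 1.8106 ≈ 1.049e+12 m = 1.049 Tm.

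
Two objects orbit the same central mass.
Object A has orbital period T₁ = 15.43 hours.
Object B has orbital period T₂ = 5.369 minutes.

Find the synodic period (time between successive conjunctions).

Convert to SI: T₁ = 15.43 hours = 55548 s; T₂ = 5.369 minutes = 322.14 s.
T_syn = |T₁ · T₂ / (T₁ − T₂)|.
T_syn = |55548 · 322.14 / (55548 − 322.14)| s ≈ 324 s = 5.4 minutes.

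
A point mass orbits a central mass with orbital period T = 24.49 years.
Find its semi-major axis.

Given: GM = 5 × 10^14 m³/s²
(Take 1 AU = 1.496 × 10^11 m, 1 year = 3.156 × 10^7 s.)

Convert to SI: T = 24.49 years = 7.72904e+08 s.
Invert Kepler's third law: a = (GM · T² / (4π²))^(1/3).
Substituting T = 7.72904e+08 s and GM = 5e+14 m³/s²:
a = (5e+14 · (7.72904e+08)² / (4π²))^(1/3) m
a ≈ 1.963e+10 m = 0.1312 AU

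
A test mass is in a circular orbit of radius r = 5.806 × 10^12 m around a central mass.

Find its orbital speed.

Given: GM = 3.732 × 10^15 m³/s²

For a circular orbit, gravity supplies the centripetal force, so v = √(GM / r).
v = √(3.732e+15 / 5.806e+12) m/s ≈ 25.35 m/s = 25.35 m/s.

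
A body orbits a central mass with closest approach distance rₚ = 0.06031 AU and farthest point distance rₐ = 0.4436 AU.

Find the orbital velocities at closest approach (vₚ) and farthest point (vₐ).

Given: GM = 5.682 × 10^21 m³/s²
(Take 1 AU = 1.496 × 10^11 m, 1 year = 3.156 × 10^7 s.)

Convert to SI: rₚ = 0.06031 AU = 9.02238e+09 m; rₐ = 0.4436 AU = 6.63626e+10 m.
Use the vis-viva equation v² = GM(2/r − 1/a) with a = (rₚ + rₐ)/2 = (9.02238e+09 + 6.63626e+10)/2 = 3.76925e+10 m.
vₚ = √(GM · (2/rₚ − 1/a)) = √(5.682e+21 · (2/9.02238e+09 − 1/3.76925e+10)) m/s ≈ 1.053e+06 m/s = 222.1 AU/year.
vₐ = √(GM · (2/rₐ − 1/a)) = √(5.682e+21 · (2/6.63626e+10 − 1/3.76925e+10)) m/s ≈ 1.432e+05 m/s = 30.2 AU/year.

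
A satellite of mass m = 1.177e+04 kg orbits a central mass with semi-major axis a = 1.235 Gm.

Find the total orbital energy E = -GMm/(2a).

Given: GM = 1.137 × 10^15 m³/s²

Convert to SI: a = 1.235 Gm = 1.235e+09 m.
E = −GMm / (2a).
E = −1.137e+15 · 1.177e+04 / (2 · 1.235e+09) J ≈ -5.418e+09 J = -5.418 GJ.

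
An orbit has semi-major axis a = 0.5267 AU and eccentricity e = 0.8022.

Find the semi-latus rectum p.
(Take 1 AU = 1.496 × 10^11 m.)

Convert to SI: a = 0.5267 AU = 7.87943e+10 m.
p = a (1 − e²).
p = 7.87943e+10 · (1 − (0.8022)²) = 7.87943e+10 · 0.356475 ≈ 2.809e+10 m = 0.1878 AU.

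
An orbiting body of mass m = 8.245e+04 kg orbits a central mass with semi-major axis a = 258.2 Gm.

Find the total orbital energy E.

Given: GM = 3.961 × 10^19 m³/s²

Convert to SI: a = 258.2 Gm = 2.582e+11 m.
E = −GMm / (2a).
E = −3.961e+19 · 8.245e+04 / (2 · 2.582e+11) J ≈ -6.324e+12 J = -6.324 TJ.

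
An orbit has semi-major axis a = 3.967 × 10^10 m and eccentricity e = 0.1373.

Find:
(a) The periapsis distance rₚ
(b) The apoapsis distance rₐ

(a) rₚ = a(1 − e) = 3.967e+10 · (1 − 0.1373) = 3.967e+10 · 0.8627 ≈ 3.422e+10 m = 3.422 × 10^10 m.
(b) rₐ = a(1 + e) = 3.967e+10 · (1 + 0.1373) = 3.967e+10 · 1.1373 ≈ 4.512e+10 m = 4.512 × 10^10 m.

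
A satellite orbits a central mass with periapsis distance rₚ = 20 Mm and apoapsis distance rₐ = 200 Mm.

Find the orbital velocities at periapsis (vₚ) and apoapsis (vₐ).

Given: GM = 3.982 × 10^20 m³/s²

Convert to SI: rₚ = 20 Mm = 2e+07 m; rₐ = 200 Mm = 2e+08 m.
Use the vis-viva equation v² = GM(2/r − 1/a) with a = (rₚ + rₐ)/2 = (2e+07 + 2e+08)/2 = 1.1e+08 m.
vₚ = √(GM · (2/rₚ − 1/a)) = √(3.982e+20 · (2/2e+07 − 1/1.1e+08)) m/s ≈ 6.017e+06 m/s = 6017 km/s.
vₐ = √(GM · (2/rₐ − 1/a)) = √(3.982e+20 · (2/2e+08 − 1/1.1e+08)) m/s ≈ 6.017e+05 m/s = 601.7 km/s.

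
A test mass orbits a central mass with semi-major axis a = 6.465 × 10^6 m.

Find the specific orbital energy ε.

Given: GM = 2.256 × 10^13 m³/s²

ε = −GM / (2a).
ε = −2.256e+13 / (2 · 6.465e+06) J/kg ≈ -1.745e+06 J/kg = -1.745 MJ/kg.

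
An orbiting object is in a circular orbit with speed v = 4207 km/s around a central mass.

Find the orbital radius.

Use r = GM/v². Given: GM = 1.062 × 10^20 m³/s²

Convert to SI: v = 4207 km/s = 4.207e+06 m/s.
For a circular orbit, v² = GM / r, so r = GM / v².
r = 1.062e+20 / (4.207e+06)² m ≈ 6e+06 m = 6 Mm.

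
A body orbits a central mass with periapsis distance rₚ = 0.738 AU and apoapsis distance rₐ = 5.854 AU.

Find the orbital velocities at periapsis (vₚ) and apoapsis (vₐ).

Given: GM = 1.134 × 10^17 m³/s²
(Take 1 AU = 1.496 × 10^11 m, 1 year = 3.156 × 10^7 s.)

Convert to SI: rₚ = 0.738 AU = 1.10405e+11 m; rₐ = 5.854 AU = 8.75758e+11 m.
Use the vis-viva equation v² = GM(2/r − 1/a) with a = (rₚ + rₐ)/2 = (1.10405e+11 + 8.75758e+11)/2 = 4.93082e+11 m.
vₚ = √(GM · (2/rₚ − 1/a)) = √(1.134e+17 · (2/1.10405e+11 − 1/4.93082e+11)) m/s ≈ 1351 m/s = 0.2849 AU/year.
vₐ = √(GM · (2/rₐ − 1/a)) = √(1.134e+17 · (2/8.75758e+11 − 1/4.93082e+11)) m/s ≈ 170.3 m/s = 0.03592 AU/year.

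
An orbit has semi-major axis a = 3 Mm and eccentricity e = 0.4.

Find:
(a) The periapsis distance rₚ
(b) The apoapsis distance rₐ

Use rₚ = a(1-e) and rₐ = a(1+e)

Convert to SI: a = 3 Mm = 3e+06 m.
(a) rₚ = a(1 − e) = 3e+06 · (1 − 0.4) = 3e+06 · 0.6 ≈ 1.8e+06 m = 1.8 Mm.
(b) rₐ = a(1 + e) = 3e+06 · (1 + 0.4) = 3e+06 · 1.4 ≈ 4.2e+06 m = 4.2 Mm.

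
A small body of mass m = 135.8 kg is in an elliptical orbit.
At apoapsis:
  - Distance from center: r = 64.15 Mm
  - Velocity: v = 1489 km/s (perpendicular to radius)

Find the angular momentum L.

Convert to SI: r = 64.15 Mm = 6.415e+07 m; v = 1489 km/s = 1.489e+06 m/s.
Since v is perpendicular to r, L = m · v · r.
L = 135.8 · 1.489e+06 · 6.415e+07 kg·m²/s ≈ 1.297e+16 kg·m²/s.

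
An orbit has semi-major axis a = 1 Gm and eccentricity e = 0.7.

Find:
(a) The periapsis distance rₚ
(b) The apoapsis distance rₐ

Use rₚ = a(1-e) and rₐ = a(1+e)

Convert to SI: a = 1 Gm = 1e+09 m.
(a) rₚ = a(1 − e) = 1e+09 · (1 − 0.7) = 1e+09 · 0.3 ≈ 3e+08 m = 300 Mm.
(b) rₐ = a(1 + e) = 1e+09 · (1 + 0.7) = 1e+09 · 1.7 ≈ 1.7e+09 m = 1.7 Gm.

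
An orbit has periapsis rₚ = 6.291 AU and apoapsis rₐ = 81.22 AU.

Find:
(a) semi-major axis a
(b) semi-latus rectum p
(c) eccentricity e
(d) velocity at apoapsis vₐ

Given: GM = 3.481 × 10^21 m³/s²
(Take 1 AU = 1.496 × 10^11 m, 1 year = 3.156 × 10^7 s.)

Convert to SI: rₚ = 6.291 AU = 9.41134e+11 m; rₐ = 81.22 AU = 1.21505e+13 m.
(a) a = (rₚ + rₐ)/2 = (9.41134e+11 + 1.21505e+13)/2 ≈ 6.546e+12 m
(b) From a = (rₚ + rₐ)/2 = 6.54582e+12 m and e = (rₐ − rₚ)/(rₐ + rₚ) = 0.856224, p = a(1 − e²) = 6.54582e+12 · (1 − (0.856224)²) ≈ 1.747e+12 m
(c) e = (rₐ − rₚ)/(rₐ + rₚ) = (1.21505e+13 − 9.41134e+11)/(1.21505e+13 + 9.41134e+11) ≈ 0.8562
(d) With a = (rₚ + rₐ)/2 = 6.54582e+12 m, vₐ = √(GM (2/rₐ − 1/a)) = √(3.481e+21 · (2/1.21505e+13 − 1/6.54582e+12)) m/s ≈ 6418 m/s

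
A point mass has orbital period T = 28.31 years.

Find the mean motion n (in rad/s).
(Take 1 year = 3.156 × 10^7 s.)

Convert to SI: T = 28.31 years = 8.93464e+08 s.
n = 2π / T.
n = 2π / 8.93464e+08 s ≈ 7.032e-09 rad/s.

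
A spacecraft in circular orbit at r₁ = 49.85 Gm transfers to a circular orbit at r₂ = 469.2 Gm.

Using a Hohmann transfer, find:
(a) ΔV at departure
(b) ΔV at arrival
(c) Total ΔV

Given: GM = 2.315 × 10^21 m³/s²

Convert to SI: r₁ = 49.85 Gm = 4.985e+10 m; r₂ = 469.2 Gm = 4.692e+11 m.
Transfer semi-major axis: a_t = (r₁ + r₂)/2 = (4.985e+10 + 4.692e+11)/2 = 2.59525e+11 m.
Circular speeds: v₁ = √(GM/r₁) = 215498 m/s, v₂ = √(GM/r₂) = 70241.9 m/s.
Transfer speeds (vis-viva v² = GM(2/r − 1/a_t)): v₁ᵗ = 289756 m/s, v₂ᵗ = 30785 m/s.
(a) ΔV₁ = |v₁ᵗ − v₁| ≈ 7.426e+04 m/s = 74.26 km/s.
(b) ΔV₂ = |v₂ − v₂ᵗ| ≈ 3.946e+04 m/s = 39.46 km/s.
(c) ΔV_total = ΔV₁ + ΔV₂ ≈ 1.137e+05 m/s = 113.7 km/s.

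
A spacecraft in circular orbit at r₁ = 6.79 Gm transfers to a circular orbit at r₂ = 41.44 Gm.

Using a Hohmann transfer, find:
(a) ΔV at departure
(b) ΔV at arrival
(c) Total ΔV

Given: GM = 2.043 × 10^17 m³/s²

Convert to SI: r₁ = 6.79 Gm = 6.79e+09 m; r₂ = 41.44 Gm = 4.144e+10 m.
Transfer semi-major axis: a_t = (r₁ + r₂)/2 = (6.79e+09 + 4.144e+10)/2 = 2.4115e+10 m.
Circular speeds: v₁ = √(GM/r₁) = 5485.29 m/s, v₂ = √(GM/r₂) = 2220.36 m/s.
Transfer speeds (vis-viva v² = GM(2/r − 1/a_t)): v₁ᵗ = 7190.61 m/s, v₂ᵗ = 1178.19 m/s.
(a) ΔV₁ = |v₁ᵗ − v₁| ≈ 1705 m/s = 1.705 km/s.
(b) ΔV₂ = |v₂ − v₂ᵗ| ≈ 1042 m/s = 1.042 km/s.
(c) ΔV_total = ΔV₁ + ΔV₂ ≈ 2747 m/s = 2.747 km/s.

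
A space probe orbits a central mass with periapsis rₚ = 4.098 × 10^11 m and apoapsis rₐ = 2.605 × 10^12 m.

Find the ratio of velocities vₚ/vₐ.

Conservation of angular momentum gives rₚvₚ = rₐvₐ, so vₚ/vₐ = rₐ/rₚ.
vₚ/vₐ = 2.605e+12 / 4.098e+11 ≈ 6.357.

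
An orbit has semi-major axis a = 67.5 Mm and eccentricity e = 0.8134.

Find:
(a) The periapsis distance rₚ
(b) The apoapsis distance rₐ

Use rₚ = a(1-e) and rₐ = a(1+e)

Convert to SI: a = 67.5 Mm = 6.75e+07 m.
(a) rₚ = a(1 − e) = 6.75e+07 · (1 − 0.8134) = 6.75e+07 · 0.1866 ≈ 1.26e+07 m = 12.6 Mm.
(b) rₐ = a(1 + e) = 6.75e+07 · (1 + 0.8134) = 6.75e+07 · 1.8134 ≈ 1.224e+08 m = 122.4 Mm.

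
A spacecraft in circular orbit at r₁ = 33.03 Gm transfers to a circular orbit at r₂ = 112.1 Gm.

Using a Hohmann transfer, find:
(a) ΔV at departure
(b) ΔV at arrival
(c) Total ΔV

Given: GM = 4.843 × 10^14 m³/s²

Convert to SI: r₁ = 33.03 Gm = 3.303e+10 m; r₂ = 112.1 Gm = 1.121e+11 m.
Transfer semi-major axis: a_t = (r₁ + r₂)/2 = (3.303e+10 + 1.121e+11)/2 = 7.2565e+10 m.
Circular speeds: v₁ = √(GM/r₁) = 121.089 m/s, v₂ = √(GM/r₂) = 65.7286 m/s.
Transfer speeds (vis-viva v² = GM(2/r − 1/a_t)): v₁ᵗ = 150.502 m/s, v₂ᵗ = 44.345 m/s.
(a) ΔV₁ = |v₁ᵗ − v₁| ≈ 29.41 m/s = 29.41 m/s.
(b) ΔV₂ = |v₂ − v₂ᵗ| ≈ 21.38 m/s = 21.38 m/s.
(c) ΔV_total = ΔV₁ + ΔV₂ ≈ 50.8 m/s = 50.8 m/s.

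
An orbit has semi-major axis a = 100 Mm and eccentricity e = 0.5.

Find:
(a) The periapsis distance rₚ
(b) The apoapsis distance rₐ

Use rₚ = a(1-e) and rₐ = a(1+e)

Convert to SI: a = 100 Mm = 1e+08 m.
(a) rₚ = a(1 − e) = 1e+08 · (1 − 0.5) = 1e+08 · 0.5 ≈ 5e+07 m = 50 Mm.
(b) rₐ = a(1 + e) = 1e+08 · (1 + 0.5) = 1e+08 · 1.5 ≈ 1.5e+08 m = 150 Mm.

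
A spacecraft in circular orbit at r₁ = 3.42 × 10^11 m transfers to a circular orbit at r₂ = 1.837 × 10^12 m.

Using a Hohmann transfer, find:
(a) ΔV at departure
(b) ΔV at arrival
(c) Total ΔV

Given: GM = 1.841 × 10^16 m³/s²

Transfer semi-major axis: a_t = (r₁ + r₂)/2 = (3.42e+11 + 1.837e+12)/2 = 1.0895e+12 m.
Circular speeds: v₁ = √(GM/r₁) = 232.014 m/s, v₂ = √(GM/r₂) = 100.109 m/s.
Transfer speeds (vis-viva v² = GM(2/r − 1/a_t)): v₁ᵗ = 301.269 m/s, v₂ᵗ = 56.0882 m/s.
(a) ΔV₁ = |v₁ᵗ − v₁| ≈ 69.26 m/s = 69.26 m/s.
(b) ΔV₂ = |v₂ − v₂ᵗ| ≈ 44.02 m/s = 44.02 m/s.
(c) ΔV_total = ΔV₁ + ΔV₂ ≈ 113.3 m/s = 113.3 m/s.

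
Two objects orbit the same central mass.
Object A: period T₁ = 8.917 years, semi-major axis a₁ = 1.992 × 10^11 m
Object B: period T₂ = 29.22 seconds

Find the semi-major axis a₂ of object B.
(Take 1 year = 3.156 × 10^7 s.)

Convert to SI: T₁ = 8.917 years = 2.81421e+08 s.
Kepler's third law: (T₁/T₂)² = (a₁/a₂)³ ⇒ a₂ = a₁ · (T₂/T₁)^(2/3).
T₂/T₁ = 29.22 / 2.81421e+08 = 1.0383e-07.
a₂ = 1.992e+11 · (1.0383e-07)^(2/3) m ≈ 4.401e+06 m = 4.401 × 10^6 m.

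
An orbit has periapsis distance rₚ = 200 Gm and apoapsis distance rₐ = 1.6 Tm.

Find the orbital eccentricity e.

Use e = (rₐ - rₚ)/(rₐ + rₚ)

Convert to SI: rₚ = 200 Gm = 2e+11 m; rₐ = 1.6 Tm = 1.6e+12 m.
e = (rₐ − rₚ) / (rₐ + rₚ).
e = (1.6e+12 − 2e+11) / (1.6e+12 + 2e+11) = 1.4e+12 / 1.8e+12 ≈ 0.7778.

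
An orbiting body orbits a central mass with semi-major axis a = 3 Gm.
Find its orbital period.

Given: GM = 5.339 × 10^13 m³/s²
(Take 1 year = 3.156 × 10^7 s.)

Convert to SI: a = 3 Gm = 3e+09 m.
Kepler's third law: T = 2π √(a³ / GM).
Substituting a = 3e+09 m and GM = 5.339e+13 m³/s²:
T = 2π √((3e+09)³ / 5.339e+13) s
T ≈ 1.413e+08 s = 4.477 years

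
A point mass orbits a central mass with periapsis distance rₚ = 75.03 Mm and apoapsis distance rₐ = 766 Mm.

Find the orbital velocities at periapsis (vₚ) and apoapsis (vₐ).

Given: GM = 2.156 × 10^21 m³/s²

Convert to SI: rₚ = 75.03 Mm = 7.503e+07 m; rₐ = 766 Mm = 7.66e+08 m.
Use the vis-viva equation v² = GM(2/r − 1/a) with a = (rₚ + rₐ)/2 = (7.503e+07 + 7.66e+08)/2 = 4.20515e+08 m.
vₚ = √(GM · (2/rₚ − 1/a)) = √(2.156e+21 · (2/7.503e+07 − 1/4.20515e+08)) m/s ≈ 7.235e+06 m/s = 7235 km/s.
vₐ = √(GM · (2/rₐ − 1/a)) = √(2.156e+21 · (2/7.66e+08 − 1/4.20515e+08)) m/s ≈ 7.087e+05 m/s = 708.7 km/s.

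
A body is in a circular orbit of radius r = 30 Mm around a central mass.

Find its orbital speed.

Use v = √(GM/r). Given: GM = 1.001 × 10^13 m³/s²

Convert to SI: r = 30 Mm = 3e+07 m.
For a circular orbit, gravity supplies the centripetal force, so v = √(GM / r).
v = √(1.001e+13 / 3e+07) m/s ≈ 577.6 m/s = 577.6 m/s.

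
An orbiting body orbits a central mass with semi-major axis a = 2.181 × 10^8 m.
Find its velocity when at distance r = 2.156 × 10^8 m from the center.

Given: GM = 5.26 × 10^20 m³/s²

Vis-viva: v = √(GM · (2/r − 1/a)).
2/r − 1/a = 2/2.156e+08 − 1/2.181e+08 = 4.69139e-09 m⁻¹.
v = √(5.26e+20 · 4.69139e-09) m/s ≈ 1.571e+06 m/s = 1571 km/s.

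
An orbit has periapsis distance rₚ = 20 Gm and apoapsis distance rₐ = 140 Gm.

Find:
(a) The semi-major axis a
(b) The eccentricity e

Convert to SI: rₚ = 20 Gm = 2e+10 m; rₐ = 140 Gm = 1.4e+11 m.
(a) a = (rₚ + rₐ) / 2 = (2e+10 + 1.4e+11) / 2 ≈ 8e+10 m = 80 Gm.
(b) e = (rₐ − rₚ) / (rₐ + rₚ) = (1.4e+11 − 2e+10) / (1.4e+11 + 2e+10) ≈ 0.75.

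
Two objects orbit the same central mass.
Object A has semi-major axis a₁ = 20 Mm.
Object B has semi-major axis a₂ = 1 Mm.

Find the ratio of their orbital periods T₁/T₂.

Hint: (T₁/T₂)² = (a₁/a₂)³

Convert to SI: a₁ = 20 Mm = 2e+07 m; a₂ = 1 Mm = 1e+06 m.
From Kepler's third law, (T₁/T₂)² = (a₁/a₂)³, so T₁/T₂ = (a₁/a₂)^(3/2).
a₁/a₂ = 2e+07 / 1e+06 = 20.
T₁/T₂ = (20)^(3/2) ≈ 89.44.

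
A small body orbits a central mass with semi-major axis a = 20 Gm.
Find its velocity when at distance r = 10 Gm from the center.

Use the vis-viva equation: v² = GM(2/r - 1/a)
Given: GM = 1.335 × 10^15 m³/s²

Convert to SI: a = 20 Gm = 2e+10 m; r = 10 Gm = 1e+10 m.
Vis-viva: v = √(GM · (2/r − 1/a)).
2/r − 1/a = 2/1e+10 − 1/2e+10 = 1.5e-10 m⁻¹.
v = √(1.335e+15 · 1.5e-10) m/s ≈ 447.5 m/s = 447.5 m/s.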